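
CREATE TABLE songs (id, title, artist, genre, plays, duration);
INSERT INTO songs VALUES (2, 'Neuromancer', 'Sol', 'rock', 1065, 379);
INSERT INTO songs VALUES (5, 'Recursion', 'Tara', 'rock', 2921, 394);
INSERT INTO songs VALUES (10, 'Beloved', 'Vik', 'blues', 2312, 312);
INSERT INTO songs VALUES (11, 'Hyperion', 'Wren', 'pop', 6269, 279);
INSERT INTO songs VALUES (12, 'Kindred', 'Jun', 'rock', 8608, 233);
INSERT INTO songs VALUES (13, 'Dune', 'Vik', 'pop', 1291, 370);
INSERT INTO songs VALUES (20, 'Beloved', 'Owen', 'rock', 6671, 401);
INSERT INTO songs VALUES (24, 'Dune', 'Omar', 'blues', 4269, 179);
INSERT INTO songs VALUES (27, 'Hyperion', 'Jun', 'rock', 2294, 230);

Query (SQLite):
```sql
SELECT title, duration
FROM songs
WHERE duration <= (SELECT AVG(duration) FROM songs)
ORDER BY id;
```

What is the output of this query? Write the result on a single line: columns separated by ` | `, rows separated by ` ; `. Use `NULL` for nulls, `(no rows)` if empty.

Scalar subquery: AVG(duration) over all songs rows = 308.555556 (≈; comparison uses full precision).
Keep rows where duration <= that value.

Hyperion | 279 ; Kindred | 233 ; Dune | 179 ; Hyperion | 230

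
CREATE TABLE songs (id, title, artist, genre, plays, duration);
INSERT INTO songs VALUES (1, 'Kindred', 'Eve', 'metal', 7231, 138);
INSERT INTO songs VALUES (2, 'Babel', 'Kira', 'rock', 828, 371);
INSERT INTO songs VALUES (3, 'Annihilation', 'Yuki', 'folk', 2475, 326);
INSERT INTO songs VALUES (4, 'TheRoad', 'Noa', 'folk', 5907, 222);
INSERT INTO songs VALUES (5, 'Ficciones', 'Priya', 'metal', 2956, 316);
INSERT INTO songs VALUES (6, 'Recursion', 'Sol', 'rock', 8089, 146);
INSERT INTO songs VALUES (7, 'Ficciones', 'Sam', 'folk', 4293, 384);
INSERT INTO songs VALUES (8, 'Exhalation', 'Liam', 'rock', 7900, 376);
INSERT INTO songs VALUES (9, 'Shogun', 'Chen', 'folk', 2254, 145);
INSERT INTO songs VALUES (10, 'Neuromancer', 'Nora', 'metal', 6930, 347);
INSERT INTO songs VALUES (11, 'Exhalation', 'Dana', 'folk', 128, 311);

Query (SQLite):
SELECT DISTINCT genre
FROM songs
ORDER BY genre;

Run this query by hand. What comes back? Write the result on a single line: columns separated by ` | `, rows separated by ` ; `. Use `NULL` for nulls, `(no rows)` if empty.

Collect distinct genre values from songs.

folk ; metal ; rock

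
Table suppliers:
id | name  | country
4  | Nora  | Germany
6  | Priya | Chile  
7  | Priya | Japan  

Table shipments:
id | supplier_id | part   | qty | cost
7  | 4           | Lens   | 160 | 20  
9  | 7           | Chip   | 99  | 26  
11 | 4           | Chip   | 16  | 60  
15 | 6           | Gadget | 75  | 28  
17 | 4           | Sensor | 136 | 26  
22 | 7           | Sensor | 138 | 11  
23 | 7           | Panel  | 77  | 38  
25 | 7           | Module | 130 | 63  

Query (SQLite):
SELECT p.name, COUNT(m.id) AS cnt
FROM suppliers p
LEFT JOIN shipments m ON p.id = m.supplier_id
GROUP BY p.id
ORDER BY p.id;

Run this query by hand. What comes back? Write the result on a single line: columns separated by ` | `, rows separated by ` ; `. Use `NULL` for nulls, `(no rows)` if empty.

LEFT JOIN keeps every suppliers row; unmatched ones get NULL for shipments columns.
Group by suppliers.id and compute COUNT(m.id). COUNT(col) of an all-NULL group is 0.
  4: ids {7, 11, 17} → COUNT(m.id)=3
  6: ids {15} → COUNT(m.id)=1
  7: ids {9, 22, 23, 25} → COUNT(m.id)=4

Nora | 3 ; Priya | 1 ; Priya | 4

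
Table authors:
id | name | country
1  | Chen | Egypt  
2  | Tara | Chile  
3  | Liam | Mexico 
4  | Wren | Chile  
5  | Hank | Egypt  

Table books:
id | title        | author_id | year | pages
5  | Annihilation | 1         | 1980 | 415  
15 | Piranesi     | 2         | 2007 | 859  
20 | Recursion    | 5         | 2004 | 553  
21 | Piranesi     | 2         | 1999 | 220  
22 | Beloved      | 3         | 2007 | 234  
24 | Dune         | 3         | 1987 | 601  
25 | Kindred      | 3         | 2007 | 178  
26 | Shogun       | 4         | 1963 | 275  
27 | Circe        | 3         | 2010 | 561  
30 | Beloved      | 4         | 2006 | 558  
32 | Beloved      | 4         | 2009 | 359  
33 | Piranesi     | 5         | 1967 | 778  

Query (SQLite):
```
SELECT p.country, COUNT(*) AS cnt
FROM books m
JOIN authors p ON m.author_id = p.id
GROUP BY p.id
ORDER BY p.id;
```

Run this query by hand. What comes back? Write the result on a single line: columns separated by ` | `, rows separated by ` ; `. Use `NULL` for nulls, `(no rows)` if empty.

Join each books row to its authors via author_id.
Group joined rows by authors.id; compute COUNT(*) per group.
  1: ids {5} → COUNT(*)=1
  2: ids {15, 21} → COUNT(*)=2
  3: ids {22, 24, 25, 27} → COUNT(*)=4
  4: ids {26, 30, 32} → COUNT(*)=3
  5: ids {20, 33} → COUNT(*)=2

Egypt | 1 ; Chile | 2 ; Mexico | 4 ; Chile | 3 ; Egypt | 2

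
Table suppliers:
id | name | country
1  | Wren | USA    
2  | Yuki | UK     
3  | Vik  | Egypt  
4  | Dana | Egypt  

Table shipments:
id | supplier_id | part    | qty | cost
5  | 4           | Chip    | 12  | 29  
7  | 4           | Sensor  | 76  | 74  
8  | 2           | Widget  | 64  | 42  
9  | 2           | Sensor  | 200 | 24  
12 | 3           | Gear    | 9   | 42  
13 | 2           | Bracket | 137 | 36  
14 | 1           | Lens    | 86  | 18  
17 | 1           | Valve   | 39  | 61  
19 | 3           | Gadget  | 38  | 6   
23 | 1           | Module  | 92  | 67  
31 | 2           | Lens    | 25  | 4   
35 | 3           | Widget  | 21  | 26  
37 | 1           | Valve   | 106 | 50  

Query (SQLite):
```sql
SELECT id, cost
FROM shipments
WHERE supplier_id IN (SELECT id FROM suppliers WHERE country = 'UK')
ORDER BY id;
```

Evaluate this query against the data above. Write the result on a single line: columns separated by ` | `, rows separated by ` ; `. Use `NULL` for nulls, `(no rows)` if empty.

8 | 42 ; 9 | 24 ; 13 | 36 ; 31 | 4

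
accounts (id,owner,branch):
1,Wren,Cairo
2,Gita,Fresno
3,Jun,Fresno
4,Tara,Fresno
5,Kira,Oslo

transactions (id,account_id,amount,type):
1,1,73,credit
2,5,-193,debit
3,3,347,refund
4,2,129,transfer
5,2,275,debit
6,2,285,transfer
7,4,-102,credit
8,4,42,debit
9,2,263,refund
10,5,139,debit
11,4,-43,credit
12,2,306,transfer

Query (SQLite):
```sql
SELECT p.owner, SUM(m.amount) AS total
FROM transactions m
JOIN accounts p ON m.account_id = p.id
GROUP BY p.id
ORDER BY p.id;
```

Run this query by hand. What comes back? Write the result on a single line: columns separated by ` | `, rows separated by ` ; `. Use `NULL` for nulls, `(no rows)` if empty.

Join each transactions row to its accounts via account_id.
Group joined rows by accounts.id; compute SUM(m.amount) per group.
  1: ids {1} → SUM(m.amount)=73
  2: ids {4, 5, 6, 9, 12} → SUM(m.amount)=1258
  3: ids {3} → SUM(m.amount)=347
  4: ids {7, 8, 11} → SUM(m.amount)=-103
  5: ids {2, 10} → SUM(m.amount)=-54

Wren | 73 ; Gita | 1258 ; Jun | 347 ; Tara | -103 ; Kira | -54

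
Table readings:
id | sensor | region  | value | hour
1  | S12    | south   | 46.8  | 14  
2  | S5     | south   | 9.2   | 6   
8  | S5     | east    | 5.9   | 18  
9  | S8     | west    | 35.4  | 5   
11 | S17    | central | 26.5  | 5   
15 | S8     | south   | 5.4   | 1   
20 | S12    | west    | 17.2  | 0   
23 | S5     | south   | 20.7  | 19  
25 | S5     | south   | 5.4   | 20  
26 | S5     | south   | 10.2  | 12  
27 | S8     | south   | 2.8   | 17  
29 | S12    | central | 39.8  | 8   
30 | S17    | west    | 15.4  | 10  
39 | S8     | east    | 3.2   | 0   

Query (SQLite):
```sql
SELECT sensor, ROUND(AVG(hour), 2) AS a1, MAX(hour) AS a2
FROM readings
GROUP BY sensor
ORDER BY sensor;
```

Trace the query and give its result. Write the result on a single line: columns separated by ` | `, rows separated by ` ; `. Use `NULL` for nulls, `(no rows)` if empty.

S12 | 7.33 | 14 ; S17 | 7.5 | 10 ; S5 | 15 | 20 ; S8 | 5.75 | 17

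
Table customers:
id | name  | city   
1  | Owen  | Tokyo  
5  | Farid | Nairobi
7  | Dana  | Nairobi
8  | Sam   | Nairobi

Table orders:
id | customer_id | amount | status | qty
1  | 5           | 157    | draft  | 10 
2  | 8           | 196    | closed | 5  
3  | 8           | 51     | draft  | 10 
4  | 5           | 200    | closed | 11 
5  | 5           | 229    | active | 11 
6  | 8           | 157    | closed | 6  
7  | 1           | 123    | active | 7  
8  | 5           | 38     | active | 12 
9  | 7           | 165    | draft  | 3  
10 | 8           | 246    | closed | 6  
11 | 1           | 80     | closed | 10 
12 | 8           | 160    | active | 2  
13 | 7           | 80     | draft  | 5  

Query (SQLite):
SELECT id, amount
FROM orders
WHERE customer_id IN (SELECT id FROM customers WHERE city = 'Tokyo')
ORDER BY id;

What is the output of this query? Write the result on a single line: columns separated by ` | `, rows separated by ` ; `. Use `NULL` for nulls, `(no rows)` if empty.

Inner query: customers.id where city = 'Tokyo'.
Outer: keep orders rows whose customer_id is in that set.
Inner query → {1}

7 | 123 ; 11 | 80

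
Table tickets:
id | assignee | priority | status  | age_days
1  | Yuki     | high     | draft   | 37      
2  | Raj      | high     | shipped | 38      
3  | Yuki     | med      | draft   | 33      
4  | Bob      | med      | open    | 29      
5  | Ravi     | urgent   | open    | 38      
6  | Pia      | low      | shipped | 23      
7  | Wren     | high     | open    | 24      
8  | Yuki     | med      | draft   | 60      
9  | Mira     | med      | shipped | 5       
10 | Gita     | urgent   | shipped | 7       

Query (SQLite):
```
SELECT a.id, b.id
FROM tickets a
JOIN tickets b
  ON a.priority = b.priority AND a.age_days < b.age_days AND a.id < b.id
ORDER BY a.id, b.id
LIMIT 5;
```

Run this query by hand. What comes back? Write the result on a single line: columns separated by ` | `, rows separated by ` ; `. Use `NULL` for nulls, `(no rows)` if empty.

Pairs (a,b) with same priority, a.age_days < b.age_days, a.id < b.id.
priority groups: high:{1,2,7} low:{6} med:{3,4,8,9} urgent:{5,10}
Ordered by (a.id, b.id); first 5.

1 | 2 ; 3 | 8 ; 4 | 8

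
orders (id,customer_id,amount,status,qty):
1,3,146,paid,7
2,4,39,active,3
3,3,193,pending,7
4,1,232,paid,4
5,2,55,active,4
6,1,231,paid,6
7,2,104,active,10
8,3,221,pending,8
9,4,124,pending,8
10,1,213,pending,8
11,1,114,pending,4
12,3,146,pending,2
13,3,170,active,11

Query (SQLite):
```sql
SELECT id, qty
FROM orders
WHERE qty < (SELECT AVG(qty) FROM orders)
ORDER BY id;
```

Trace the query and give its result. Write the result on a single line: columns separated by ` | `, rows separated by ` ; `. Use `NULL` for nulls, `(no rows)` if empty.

Scalar subquery: AVG(qty) over all orders rows = 6.307692 (≈; comparison uses full precision).
Keep rows where qty < that value.

2 | 3 ; 4 | 4 ; 5 | 4 ; 6 | 6 ; 11 | 4 ; 12 | 2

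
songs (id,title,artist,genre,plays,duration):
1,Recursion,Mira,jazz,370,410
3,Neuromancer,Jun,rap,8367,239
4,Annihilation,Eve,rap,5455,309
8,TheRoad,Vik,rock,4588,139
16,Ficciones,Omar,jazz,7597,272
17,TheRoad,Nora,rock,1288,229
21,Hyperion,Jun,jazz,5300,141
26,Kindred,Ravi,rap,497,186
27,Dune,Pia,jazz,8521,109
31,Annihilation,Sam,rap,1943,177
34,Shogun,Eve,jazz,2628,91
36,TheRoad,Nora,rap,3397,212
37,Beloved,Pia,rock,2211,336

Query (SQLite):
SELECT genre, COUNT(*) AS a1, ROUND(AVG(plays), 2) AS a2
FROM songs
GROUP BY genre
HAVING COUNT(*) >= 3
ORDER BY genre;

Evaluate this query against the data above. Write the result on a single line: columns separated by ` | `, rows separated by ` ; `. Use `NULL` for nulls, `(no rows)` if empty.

jazz | 5 | 4883.2 ; rap | 5 | 3931.8 ; rock | 3 | 2695.67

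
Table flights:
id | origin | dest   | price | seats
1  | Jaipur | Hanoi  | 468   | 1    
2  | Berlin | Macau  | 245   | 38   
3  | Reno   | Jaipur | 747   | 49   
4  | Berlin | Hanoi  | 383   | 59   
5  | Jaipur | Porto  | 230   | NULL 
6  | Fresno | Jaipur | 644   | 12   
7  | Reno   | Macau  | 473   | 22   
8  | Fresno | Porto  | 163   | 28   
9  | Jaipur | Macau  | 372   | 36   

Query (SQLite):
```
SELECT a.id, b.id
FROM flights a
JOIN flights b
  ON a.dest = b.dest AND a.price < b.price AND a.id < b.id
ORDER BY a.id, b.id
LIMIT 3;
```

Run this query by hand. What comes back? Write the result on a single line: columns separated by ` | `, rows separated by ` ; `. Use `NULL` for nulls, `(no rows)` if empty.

2 | 7 ; 2 | 9

Pairs (a,b) with same dest, a.price < b.price, a.id < b.id.
dest groups: Hanoi:{1,4} Jaipur:{3,6} Macau:{2,7,9} Porto:{5,8}
Ordered by (a.id, b.id); first 3.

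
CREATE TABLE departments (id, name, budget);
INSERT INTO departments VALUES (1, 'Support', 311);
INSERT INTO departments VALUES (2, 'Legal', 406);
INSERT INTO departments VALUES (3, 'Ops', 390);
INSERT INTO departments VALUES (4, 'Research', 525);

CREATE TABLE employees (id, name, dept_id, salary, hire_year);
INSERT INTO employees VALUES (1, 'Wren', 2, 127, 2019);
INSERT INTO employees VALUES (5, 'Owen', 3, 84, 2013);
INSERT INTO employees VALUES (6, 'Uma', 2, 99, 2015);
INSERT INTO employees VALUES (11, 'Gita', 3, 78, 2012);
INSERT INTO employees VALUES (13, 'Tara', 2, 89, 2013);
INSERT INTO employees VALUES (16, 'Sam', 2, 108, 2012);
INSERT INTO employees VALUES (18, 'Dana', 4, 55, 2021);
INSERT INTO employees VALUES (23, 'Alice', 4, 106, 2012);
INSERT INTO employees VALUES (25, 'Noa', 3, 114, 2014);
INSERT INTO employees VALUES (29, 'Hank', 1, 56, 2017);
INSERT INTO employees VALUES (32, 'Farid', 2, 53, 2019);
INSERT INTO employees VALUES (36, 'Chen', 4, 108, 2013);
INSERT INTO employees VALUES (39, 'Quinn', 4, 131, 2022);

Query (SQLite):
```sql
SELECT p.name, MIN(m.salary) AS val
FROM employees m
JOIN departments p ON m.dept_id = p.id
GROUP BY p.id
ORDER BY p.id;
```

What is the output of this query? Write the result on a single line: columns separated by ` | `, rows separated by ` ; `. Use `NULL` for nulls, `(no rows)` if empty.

Join each employees row to its departments via dept_id.
Group joined rows by departments.id; compute MIN(m.salary) per group.
  1: ids {29} → MIN(m.salary)=56
  2: ids {1, 6, 13, 16, 32} → MIN(m.salary)=53
  3: ids {5, 11, 25} → MIN(m.salary)=78
  4: ids {18, 23, 36, 39} → MIN(m.salary)=55

Support | 56 ; Legal | 53 ; Ops | 78 ; Research | 55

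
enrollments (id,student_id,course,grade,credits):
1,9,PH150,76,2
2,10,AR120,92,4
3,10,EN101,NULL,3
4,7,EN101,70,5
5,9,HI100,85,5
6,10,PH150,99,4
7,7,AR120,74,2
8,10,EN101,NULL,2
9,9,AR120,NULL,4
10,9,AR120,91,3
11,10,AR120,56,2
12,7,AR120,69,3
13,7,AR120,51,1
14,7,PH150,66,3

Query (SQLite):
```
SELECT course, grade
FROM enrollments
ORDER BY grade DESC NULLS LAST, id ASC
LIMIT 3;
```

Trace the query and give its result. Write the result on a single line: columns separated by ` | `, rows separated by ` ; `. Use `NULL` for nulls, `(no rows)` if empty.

Sort by grade desc, tiebreak id asc: (99, id=6), (92, id=2), (91, id=10), (85, id=5), (76, id=1), (74, id=7) …. Take first 3.
NULLS LAST: NULL grade rows go after all non-NULL rows (among themselves ordered by id asc).

PH150 | 99 ; AR120 | 92 ; AR120 | 91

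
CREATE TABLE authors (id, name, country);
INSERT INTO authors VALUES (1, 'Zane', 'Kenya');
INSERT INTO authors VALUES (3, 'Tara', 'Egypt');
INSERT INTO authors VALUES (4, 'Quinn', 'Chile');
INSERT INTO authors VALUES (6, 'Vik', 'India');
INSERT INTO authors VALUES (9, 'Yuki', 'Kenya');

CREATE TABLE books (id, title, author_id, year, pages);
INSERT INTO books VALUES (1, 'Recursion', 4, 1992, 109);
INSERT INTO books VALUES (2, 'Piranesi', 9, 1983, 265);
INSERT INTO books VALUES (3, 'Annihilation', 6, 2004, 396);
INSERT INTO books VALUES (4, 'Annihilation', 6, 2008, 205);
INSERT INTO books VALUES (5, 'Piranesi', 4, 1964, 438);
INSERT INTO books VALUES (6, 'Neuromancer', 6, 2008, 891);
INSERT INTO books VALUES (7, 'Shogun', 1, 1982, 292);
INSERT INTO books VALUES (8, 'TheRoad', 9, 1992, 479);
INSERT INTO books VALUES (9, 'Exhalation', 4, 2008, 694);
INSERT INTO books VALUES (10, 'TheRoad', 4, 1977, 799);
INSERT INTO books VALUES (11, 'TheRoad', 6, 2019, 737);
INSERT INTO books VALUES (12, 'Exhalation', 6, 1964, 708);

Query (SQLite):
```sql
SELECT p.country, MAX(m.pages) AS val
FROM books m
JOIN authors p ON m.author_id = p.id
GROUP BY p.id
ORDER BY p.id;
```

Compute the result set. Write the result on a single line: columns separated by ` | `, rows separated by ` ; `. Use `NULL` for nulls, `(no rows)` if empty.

Kenya | 292 ; Chile | 799 ; India | 891 ; Kenya | 479

Join each books row to its authors via author_id.
Group joined rows by authors.id; compute MAX(m.pages) per group.
  1: ids {7} → MAX(m.pages)=292
  4: ids {1, 5, 9, 10} → MAX(m.pages)=799
  6: ids {3, 4, 6, 11, 12} → MAX(m.pages)=891
  9: ids {2, 8} → MAX(m.pages)=479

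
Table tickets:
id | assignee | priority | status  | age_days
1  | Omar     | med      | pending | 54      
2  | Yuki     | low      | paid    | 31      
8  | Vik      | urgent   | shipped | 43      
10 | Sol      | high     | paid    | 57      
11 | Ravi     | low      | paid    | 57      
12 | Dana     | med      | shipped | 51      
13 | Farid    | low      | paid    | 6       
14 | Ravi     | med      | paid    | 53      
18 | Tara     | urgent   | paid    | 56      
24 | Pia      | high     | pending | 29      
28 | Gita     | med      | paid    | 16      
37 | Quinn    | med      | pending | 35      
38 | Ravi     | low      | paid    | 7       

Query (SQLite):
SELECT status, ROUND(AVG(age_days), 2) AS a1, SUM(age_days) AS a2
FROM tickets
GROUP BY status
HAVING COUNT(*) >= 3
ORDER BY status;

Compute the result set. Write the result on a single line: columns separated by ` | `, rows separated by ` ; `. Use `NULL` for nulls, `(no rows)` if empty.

Group tickets by status.
Per group compute: ROUND(AVG(age_days), 2), SUM(age_days).
HAVING: drop groups with fewer than 3 rows.
  paid: ids {2, 10, 11, 13, 14, 18, 28, 38} → ROUND(AVG(age_days), 2)=35.38, SUM(age_days)=283
  pending: ids {1, 24, 37} → ROUND(AVG(age_days), 2)=39.33, SUM(age_days)=118
  shipped: ids {8, 12} → ROUND(AVG(age_days), 2)=47, SUM(age_days)=94

paid | 35.38 | 283 ; pending | 39.33 | 118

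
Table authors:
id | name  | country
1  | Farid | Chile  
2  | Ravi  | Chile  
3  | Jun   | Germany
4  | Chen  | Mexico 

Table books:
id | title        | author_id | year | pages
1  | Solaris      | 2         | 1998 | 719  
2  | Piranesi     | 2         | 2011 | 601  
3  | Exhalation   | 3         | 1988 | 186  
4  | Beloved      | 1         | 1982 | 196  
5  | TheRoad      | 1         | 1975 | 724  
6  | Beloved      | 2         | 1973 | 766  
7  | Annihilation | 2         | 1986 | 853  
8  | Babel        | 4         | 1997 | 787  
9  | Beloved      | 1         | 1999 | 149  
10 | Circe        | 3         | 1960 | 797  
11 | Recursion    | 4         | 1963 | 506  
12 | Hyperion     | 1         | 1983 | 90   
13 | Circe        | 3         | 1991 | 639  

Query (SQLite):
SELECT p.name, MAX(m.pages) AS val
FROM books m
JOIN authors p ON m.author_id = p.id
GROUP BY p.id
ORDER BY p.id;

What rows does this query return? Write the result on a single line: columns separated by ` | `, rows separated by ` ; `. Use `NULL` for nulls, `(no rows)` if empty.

Join each books row to its authors via author_id.
Group joined rows by authors.id; compute MAX(m.pages) per group.
  1: ids {4, 5, 9, 12} → MAX(m.pages)=724
  2: ids {1, 2, 6, 7} → MAX(m.pages)=853
  3: ids {3, 10, 13} → MAX(m.pages)=797
  4: ids {8, 11} → MAX(m.pages)=787

Farid | 724 ; Ravi | 853 ; Jun | 797 ; Chen | 787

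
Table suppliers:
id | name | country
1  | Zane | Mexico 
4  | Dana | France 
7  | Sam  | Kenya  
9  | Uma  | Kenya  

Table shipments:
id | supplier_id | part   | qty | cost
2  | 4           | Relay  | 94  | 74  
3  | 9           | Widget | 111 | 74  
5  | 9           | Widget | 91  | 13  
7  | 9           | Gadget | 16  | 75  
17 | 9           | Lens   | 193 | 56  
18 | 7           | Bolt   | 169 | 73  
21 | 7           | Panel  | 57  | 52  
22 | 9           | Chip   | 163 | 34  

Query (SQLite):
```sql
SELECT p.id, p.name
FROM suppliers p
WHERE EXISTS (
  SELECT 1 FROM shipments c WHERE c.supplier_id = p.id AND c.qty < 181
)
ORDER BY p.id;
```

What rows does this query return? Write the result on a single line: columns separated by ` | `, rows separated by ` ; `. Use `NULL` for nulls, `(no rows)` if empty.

For each suppliers row, check whether any shipments with matching supplier_id has qty < 181.
Keep rows where that is true.

4 | Dana ; 7 | Sam ; 9 | Uma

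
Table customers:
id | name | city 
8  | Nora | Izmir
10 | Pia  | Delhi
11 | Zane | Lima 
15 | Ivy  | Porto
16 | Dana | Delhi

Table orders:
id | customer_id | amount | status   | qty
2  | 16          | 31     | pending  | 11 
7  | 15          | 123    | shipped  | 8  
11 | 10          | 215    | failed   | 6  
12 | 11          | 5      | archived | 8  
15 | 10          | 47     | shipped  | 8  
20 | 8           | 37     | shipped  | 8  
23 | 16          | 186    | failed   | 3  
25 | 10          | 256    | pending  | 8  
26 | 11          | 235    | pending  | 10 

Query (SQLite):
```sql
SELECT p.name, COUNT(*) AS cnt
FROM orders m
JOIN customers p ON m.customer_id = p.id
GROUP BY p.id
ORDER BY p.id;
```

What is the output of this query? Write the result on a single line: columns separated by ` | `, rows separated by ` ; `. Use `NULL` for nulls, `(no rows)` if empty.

Join each orders row to its customers via customer_id.
Group joined rows by customers.id; compute COUNT(*) per group.
  8: ids {20} → COUNT(*)=1
  10: ids {11, 15, 25} → COUNT(*)=3
  11: ids {12, 26} → COUNT(*)=2
  15: ids {7} → COUNT(*)=1
  16: ids {2, 23} → COUNT(*)=2

Nora | 1 ; Pia | 3 ; Zane | 2 ; Ivy | 1 ; Dana | 2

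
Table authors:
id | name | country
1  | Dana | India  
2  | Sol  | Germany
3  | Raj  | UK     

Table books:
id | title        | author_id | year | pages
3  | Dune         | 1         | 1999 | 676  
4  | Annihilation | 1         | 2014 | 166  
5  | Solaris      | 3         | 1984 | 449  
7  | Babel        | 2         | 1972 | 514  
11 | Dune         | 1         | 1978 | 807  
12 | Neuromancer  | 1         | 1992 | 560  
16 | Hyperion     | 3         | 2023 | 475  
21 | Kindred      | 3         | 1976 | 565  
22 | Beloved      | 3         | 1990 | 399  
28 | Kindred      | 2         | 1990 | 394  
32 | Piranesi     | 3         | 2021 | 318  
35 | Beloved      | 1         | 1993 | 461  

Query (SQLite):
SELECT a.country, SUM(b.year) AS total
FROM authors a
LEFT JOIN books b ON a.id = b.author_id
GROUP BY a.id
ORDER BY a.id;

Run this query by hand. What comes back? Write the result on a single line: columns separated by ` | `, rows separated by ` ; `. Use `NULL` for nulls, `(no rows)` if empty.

LEFT JOIN keeps every authors row; unmatched ones get NULL for books columns.
Group by authors.id and compute SUM(b.year). SUM over an all-NULL group is NULL.
  1: ids {3, 4, 11, 12, 35} → SUM(b.year)=9976
  2: ids {7, 28} → SUM(b.year)=3962
  3: ids {5, 16, 21, 22, 32} → SUM(b.year)=9994

India | 9976 ; Germany | 3962 ; UK | 9994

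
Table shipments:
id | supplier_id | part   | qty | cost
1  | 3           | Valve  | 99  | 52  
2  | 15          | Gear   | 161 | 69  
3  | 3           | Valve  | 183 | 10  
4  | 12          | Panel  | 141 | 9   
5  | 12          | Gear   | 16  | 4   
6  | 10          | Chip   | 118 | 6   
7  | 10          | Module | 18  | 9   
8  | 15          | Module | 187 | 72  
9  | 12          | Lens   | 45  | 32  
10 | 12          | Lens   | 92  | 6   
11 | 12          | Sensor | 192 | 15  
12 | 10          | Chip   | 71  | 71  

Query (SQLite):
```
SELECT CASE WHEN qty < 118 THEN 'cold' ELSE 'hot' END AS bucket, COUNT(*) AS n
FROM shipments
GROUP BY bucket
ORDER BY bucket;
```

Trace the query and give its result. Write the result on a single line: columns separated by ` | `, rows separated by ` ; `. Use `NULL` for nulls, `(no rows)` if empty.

cold | 6 ; hot | 6

Bucket rows by qty < 118 → 'cold' else 'hot'; count each bucket.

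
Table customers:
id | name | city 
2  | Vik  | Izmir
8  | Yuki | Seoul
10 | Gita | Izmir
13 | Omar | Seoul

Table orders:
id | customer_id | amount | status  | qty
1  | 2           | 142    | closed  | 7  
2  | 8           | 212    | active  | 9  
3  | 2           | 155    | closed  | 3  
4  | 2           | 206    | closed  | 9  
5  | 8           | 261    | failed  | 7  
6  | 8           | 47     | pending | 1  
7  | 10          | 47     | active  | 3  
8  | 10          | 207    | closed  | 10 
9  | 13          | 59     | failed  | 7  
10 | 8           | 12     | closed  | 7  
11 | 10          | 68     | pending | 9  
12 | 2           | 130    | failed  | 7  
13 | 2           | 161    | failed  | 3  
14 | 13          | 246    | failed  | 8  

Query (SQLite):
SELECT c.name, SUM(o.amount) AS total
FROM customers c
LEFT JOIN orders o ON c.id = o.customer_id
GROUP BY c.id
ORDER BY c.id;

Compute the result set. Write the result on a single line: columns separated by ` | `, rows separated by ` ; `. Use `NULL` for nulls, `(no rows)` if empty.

Vik | 794 ; Yuki | 532 ; Gita | 322 ; Omar | 305

LEFT JOIN keeps every customers row; unmatched ones get NULL for orders columns.
Group by customers.id and compute SUM(o.amount). SUM over an all-NULL group is NULL.
  2: ids {1, 3, 4, 12, 13} → SUM(o.amount)=794
  8: ids {2, 5, 6, 10} → SUM(o.amount)=532
  10: ids {7, 8, 11} → SUM(o.amount)=322
  13: ids {9, 14} → SUM(o.amount)=305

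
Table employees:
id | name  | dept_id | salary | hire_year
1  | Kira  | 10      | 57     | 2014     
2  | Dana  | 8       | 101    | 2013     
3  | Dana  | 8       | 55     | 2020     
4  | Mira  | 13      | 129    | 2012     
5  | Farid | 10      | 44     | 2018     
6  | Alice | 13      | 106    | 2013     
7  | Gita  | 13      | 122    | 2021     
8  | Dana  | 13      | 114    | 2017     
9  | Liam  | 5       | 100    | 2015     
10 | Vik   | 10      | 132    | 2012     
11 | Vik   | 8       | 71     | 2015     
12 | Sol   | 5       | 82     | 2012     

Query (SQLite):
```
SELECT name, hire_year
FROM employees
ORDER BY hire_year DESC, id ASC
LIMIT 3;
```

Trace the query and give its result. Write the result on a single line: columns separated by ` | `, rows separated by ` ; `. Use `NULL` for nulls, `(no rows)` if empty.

Gita | 2021 ; Dana | 2020 ; Farid | 2018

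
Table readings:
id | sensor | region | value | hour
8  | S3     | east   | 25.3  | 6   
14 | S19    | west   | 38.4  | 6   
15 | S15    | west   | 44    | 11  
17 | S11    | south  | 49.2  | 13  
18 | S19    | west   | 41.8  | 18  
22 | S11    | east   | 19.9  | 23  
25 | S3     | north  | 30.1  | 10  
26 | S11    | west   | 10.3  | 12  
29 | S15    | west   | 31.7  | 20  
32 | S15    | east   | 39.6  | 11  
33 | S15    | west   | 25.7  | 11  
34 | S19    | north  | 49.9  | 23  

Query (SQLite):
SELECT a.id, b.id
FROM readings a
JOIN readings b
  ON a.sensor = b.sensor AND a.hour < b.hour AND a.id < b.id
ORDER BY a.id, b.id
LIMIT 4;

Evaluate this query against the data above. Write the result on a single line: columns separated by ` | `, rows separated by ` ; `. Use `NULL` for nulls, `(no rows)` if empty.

8 | 25 ; 14 | 18 ; 14 | 34 ; 15 | 29

Pairs (a,b) with same sensor, a.hour < b.hour, a.id < b.id.
sensor groups: S11:{17,22,26} S15:{15,29,32,33} S19:{14,18,34} S3:{8,25}
Ordered by (a.id, b.id); first 4.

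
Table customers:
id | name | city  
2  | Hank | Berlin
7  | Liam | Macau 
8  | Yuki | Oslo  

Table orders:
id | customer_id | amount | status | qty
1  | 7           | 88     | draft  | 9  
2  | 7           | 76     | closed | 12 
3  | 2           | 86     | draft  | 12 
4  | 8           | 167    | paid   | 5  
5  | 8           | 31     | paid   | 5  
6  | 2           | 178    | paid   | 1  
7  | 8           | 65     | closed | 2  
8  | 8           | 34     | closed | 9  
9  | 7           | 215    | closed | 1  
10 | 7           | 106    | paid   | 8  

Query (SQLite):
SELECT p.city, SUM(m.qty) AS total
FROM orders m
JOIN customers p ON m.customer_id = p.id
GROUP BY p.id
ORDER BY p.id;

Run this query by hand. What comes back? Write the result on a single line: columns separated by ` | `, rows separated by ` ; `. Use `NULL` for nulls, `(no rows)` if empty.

Join each orders row to its customers via customer_id.
Group joined rows by customers.id; compute SUM(m.qty) per group.
  2: ids {3, 6} → SUM(m.qty)=13
  7: ids {1, 2, 9, 10} → SUM(m.qty)=30
  8: ids {4, 5, 7, 8} → SUM(m.qty)=21

Berlin | 13 ; Macau | 30 ; Oslo | 21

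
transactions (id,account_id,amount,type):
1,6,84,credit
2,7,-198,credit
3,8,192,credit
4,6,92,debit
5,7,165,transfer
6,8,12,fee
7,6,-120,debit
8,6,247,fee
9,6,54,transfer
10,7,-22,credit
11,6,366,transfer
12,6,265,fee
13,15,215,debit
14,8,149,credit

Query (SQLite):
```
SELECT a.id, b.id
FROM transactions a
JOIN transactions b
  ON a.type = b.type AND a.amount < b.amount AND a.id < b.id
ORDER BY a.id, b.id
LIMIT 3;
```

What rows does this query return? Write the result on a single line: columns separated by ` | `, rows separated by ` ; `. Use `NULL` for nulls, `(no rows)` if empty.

1 | 3 ; 1 | 14 ; 2 | 3

Pairs (a,b) with same type, a.amount < b.amount, a.id < b.id.
type groups: credit:{1,2,3,10,14} debit:{4,7,13} fee:{6,8,12} transfer:{5,9,11}
Ordered by (a.id, b.id); first 3.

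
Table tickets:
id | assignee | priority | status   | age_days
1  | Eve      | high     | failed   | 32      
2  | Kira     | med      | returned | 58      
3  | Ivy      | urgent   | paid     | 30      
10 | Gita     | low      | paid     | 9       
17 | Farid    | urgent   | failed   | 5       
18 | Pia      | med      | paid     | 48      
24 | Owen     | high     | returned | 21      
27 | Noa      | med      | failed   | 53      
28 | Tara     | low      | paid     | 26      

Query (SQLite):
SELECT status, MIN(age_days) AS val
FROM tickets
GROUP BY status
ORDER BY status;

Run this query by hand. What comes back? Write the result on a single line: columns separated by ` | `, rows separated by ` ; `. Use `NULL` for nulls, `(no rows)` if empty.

failed | 5 ; paid | 9 ; returned | 21

Partition tickets by status; compute MIN(age_days) within each group.
  failed: ids {1, 17, 27} → MIN(age_days)=5
  paid: ids {3, 10, 18, 28} → MIN(age_days)=9
  returned: ids {2, 24} → MIN(age_days)=21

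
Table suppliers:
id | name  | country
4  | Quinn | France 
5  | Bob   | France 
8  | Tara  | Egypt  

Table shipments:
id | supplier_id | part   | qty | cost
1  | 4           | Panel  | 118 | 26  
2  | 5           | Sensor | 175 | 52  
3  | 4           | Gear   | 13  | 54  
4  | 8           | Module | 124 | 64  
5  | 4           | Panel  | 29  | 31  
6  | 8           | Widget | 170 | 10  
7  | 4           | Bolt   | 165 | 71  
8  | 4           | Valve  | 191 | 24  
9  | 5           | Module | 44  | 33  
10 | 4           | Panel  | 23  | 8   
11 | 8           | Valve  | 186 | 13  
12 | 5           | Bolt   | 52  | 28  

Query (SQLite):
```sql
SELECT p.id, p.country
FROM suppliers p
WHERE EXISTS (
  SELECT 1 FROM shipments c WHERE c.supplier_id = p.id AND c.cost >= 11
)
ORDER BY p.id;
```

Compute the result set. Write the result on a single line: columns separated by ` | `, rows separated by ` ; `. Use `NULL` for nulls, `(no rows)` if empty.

For each suppliers row, check whether any shipments with matching supplier_id has cost >= 11.
Keep rows where that is true.

4 | France ; 5 | France ; 8 | Egypt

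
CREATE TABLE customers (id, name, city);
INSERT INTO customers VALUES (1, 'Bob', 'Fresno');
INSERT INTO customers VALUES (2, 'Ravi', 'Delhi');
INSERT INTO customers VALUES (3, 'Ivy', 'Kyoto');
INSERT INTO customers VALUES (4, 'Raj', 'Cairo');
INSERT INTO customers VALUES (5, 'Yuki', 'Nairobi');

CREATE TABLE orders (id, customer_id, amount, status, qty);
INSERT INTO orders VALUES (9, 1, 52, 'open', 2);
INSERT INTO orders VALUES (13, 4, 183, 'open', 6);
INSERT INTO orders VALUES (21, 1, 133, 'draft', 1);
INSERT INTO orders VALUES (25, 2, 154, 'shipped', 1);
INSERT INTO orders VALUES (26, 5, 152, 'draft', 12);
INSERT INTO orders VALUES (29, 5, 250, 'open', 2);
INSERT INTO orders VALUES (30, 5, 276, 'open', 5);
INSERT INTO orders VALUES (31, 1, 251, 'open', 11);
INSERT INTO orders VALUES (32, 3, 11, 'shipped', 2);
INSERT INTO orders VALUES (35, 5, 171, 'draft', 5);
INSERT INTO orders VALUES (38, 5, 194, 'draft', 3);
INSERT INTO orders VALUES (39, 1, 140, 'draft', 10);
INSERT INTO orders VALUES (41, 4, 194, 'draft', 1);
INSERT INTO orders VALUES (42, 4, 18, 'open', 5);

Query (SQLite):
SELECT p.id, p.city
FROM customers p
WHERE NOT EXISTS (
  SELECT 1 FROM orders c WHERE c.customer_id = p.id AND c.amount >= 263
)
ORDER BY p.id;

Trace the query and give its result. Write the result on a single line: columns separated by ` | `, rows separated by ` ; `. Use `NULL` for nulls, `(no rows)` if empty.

1 | Fresno ; 2 | Delhi ; 3 | Kyoto ; 4 | Cairo

For each customers row, check whether any orders with matching customer_id has amount >= 263.
Keep rows where that is false.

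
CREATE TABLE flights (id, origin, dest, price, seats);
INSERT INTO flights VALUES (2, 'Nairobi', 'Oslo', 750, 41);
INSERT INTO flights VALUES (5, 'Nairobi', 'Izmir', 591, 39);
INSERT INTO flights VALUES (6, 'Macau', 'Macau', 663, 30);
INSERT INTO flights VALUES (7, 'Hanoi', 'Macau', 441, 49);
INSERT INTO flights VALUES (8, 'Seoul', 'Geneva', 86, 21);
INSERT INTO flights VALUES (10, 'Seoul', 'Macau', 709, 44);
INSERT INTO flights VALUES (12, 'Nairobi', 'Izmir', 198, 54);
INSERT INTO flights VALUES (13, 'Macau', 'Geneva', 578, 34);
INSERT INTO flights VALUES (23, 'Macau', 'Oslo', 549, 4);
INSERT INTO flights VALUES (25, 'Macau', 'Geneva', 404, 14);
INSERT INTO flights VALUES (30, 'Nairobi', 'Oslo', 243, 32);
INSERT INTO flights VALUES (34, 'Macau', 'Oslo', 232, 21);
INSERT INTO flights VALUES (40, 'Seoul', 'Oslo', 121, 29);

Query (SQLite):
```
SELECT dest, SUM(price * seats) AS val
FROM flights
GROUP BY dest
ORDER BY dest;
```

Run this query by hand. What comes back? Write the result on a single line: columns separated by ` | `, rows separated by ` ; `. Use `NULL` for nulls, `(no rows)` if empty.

For each row compute price * seats.
Group by dest; take SUM of the expression per group.
  Geneva: ids {8, 13, 25} → SUM(price * seats)=27114
  Izmir: ids {5, 12} → SUM(price * seats)=33741
  Macau: ids {6, 7, 10} → SUM(price * seats)=72695
  Oslo: ids {2, 23, 30, 34, 40} → SUM(price * seats)=49103

Geneva | 27114 ; Izmir | 33741 ; Macau | 72695 ; Oslo | 49103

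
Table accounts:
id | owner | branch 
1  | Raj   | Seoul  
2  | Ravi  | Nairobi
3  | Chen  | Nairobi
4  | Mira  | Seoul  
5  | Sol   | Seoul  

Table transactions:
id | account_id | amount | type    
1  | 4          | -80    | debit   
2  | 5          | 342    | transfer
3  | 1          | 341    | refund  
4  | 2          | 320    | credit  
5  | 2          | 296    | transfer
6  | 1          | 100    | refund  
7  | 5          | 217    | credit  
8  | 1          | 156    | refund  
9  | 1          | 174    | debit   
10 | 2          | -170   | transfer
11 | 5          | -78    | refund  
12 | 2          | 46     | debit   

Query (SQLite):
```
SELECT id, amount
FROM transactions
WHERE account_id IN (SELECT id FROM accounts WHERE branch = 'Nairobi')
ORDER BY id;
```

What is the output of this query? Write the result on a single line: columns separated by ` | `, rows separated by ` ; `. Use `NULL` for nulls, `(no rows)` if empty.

Inner query: accounts.id where branch = 'Nairobi'.
Outer: keep transactions rows whose account_id is in that set.
Inner query → {2, 3}

4 | 320 ; 5 | 296 ; 10 | -170 ; 12 | 46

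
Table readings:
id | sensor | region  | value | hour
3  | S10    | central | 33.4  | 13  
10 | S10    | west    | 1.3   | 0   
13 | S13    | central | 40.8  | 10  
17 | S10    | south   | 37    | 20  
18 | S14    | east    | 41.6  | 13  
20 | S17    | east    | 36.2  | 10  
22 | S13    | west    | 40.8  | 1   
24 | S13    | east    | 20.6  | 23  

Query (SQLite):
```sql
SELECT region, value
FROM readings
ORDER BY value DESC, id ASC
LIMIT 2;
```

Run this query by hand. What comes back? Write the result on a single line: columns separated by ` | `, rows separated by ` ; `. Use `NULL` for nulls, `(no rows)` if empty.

east | 41.6 ; central | 40.8

Sort by value desc, tiebreak id asc: (41.6, id=18), (40.8, id=13), (40.8, id=22), (37, id=17), (36.2, id=20) …. Take first 2.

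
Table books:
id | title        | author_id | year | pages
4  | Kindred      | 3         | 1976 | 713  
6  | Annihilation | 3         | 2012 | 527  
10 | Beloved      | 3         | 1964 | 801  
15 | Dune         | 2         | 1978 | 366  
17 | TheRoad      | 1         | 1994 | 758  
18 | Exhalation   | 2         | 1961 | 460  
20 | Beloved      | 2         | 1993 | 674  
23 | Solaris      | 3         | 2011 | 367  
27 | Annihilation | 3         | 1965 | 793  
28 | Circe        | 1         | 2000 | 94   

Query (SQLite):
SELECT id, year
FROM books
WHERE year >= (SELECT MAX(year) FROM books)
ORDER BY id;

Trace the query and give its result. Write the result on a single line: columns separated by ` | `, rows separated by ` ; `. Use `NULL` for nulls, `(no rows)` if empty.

6 | 2012

Scalar subquery: MAX(year) over all books rows = 2012.
Keep rows where year >= that value.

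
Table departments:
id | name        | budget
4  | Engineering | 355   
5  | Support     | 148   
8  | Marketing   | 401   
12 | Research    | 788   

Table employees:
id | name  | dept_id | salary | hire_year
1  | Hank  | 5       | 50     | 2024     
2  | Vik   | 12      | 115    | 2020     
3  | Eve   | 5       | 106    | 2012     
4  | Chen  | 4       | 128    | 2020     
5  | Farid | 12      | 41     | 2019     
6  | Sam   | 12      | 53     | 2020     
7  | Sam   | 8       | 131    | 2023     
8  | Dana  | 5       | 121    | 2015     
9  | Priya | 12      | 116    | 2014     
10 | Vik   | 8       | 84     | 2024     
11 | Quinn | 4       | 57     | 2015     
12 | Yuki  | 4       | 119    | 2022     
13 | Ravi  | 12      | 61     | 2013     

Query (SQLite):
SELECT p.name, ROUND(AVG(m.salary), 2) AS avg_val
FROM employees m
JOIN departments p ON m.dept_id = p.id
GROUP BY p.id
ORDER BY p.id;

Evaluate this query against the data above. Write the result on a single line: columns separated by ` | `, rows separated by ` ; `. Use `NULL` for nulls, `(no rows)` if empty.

Join each employees row to its departments via dept_id.
Group joined rows by departments.id; compute ROUND(AVG(m.salary), 2) per group.
  4: ids {4, 11, 12} → ROUND(AVG(m.salary), 2)=101.33
  5: ids {1, 3, 8} → ROUND(AVG(m.salary), 2)=92.33
  8: ids {7, 10} → ROUND(AVG(m.salary), 2)=107.5
  12: ids {2, 5, 6, 9, 13} → ROUND(AVG(m.salary), 2)=77.2

Engineering | 101.33 ; Support | 92.33 ; Marketing | 107.5 ; Research | 77.2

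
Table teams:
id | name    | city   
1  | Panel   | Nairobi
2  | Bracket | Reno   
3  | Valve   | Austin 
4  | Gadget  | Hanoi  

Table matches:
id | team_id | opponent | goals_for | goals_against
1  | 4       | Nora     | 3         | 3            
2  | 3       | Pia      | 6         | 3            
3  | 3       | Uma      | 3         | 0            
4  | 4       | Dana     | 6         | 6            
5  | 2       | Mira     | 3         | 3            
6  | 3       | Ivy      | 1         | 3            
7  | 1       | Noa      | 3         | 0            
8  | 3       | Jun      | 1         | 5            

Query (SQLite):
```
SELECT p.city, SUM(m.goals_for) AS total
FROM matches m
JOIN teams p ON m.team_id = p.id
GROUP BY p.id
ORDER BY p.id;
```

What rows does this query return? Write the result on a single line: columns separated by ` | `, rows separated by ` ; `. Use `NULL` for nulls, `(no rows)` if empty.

Nairobi | 3 ; Reno | 3 ; Austin | 11 ; Hanoi | 9

Join each matches row to its teams via team_id.
Group joined rows by teams.id; compute SUM(m.goals_for) per group.
  1: ids {7} → SUM(m.goals_for)=3
  2: ids {5} → SUM(m.goals_for)=3
  3: ids {2, 3, 6, 8} → SUM(m.goals_for)=11
  4: ids {1, 4} → SUM(m.goals_for)=9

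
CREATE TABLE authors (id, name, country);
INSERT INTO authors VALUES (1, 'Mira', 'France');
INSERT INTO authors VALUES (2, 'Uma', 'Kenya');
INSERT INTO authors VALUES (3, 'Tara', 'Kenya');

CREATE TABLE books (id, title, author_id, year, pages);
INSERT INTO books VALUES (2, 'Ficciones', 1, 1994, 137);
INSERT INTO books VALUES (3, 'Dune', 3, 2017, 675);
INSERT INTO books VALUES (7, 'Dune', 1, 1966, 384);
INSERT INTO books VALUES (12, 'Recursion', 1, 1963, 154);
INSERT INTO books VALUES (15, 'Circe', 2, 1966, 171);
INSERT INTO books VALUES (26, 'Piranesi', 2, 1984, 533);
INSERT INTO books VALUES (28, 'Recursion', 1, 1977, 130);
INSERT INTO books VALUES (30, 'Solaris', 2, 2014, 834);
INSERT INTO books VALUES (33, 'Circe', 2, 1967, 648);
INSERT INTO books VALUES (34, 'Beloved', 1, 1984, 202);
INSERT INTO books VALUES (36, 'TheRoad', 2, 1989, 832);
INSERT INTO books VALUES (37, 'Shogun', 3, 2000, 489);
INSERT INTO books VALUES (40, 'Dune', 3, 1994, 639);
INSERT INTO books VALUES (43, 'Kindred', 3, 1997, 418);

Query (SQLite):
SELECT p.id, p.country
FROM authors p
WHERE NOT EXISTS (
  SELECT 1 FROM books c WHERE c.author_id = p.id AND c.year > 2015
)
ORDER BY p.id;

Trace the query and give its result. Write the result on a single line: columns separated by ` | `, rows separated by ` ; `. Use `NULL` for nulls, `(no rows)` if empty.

1 | France ; 2 | Kenya

For each authors row, check whether any books with matching author_id has year > 2015.
Keep rows where that is false.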